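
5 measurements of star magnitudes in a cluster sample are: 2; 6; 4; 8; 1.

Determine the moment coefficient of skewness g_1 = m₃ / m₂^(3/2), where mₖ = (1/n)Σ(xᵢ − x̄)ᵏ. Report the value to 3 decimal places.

0.206

x̄ = (2 + 6 + 4 + 8 + 1) / 5 = 4.2000
deviations (xᵢ − x̄): -2.2000, 1.8000, -0.2000, 3.8000, -3.2000
Σ(xᵢ − x̄)² = 32.8000 ⇒ m₂ = 32.8000/5 = 6.56000
Σ(xᵢ − x̄)³ = 17.2800 ⇒ m₃ = 17.2800/5 = 3.45600
m₂^(3/2) = 6.56000^(1.5) = 16.80180
g_1 = m₃ / m₂^(3/2) = 3.45600 / 16.80180 ≈ 0.206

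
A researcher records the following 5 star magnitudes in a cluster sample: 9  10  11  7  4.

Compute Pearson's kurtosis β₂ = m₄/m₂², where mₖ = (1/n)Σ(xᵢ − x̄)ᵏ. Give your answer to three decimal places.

x̄ = 8.2000
Σ(xᵢ − x̄)² = 30.8000 ⇒ m₂ = 6.16000
Σ(xᵢ − x̄)⁴ = 385.6160 ⇒ m₄ = 77.12320
m₂² = 37.94560
β₂ = m₄/m₂² = 77.12320 / 37.94560 ≈ 2.032

2.032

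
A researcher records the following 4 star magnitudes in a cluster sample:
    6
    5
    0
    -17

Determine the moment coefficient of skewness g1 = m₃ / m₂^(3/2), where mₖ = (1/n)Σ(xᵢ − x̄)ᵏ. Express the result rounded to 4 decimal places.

-0.9605

x̄ = (6 + 5 + 0 - 17) / 4 = -1.5000
deviations (xᵢ − x̄): 7.5000, 6.5000, 1.5000, -15.5000
Σ(xᵢ − x̄)² = 341.0000 ⇒ m₂ = 341.0000/4 = 85.25000
Σ(xᵢ − x̄)³ = -3024.0000 ⇒ m₃ = -3024.0000/4 = -756.00000
m₂^(3/2) = 85.25000^(1.5) = 787.12115
g1 = m₃ / m₂^(3/2) = -756.00000 / 787.12115 ≈ -0.9605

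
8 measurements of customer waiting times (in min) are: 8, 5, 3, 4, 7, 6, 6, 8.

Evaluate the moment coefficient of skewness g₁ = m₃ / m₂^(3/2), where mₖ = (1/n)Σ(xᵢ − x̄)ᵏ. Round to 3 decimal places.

-0.269

x̄ = (8 + 5 + 3 + 4 + 7 + 6 + 6 + 8) / 8 = 5.8750
deviations (xᵢ − x̄): 2.1250, -0.8750, -2.8750, -1.8750, 1.1250, 0.1250, 0.1250, 2.1250
Σ(xᵢ − x̄)² = 22.8750 ⇒ m₂ = 22.8750/8 = 2.85938
Σ(xᵢ − x̄)³ = -10.4063 ⇒ m₃ = -10.4063/8 = -1.30078
m₂^(3/2) = 2.85938^(1.5) = 4.83511
g₁ = m₃ / m₂^(3/2) = -1.30078 / 4.83511 ≈ -0.269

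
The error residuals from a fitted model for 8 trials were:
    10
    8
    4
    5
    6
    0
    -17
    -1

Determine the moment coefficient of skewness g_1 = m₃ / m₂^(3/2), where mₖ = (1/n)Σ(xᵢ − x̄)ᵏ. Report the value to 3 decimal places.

x̄ = (10 + 8 + 4 + 5 + 6 + 0 - 17 - 1) / 8 = 1.8750
deviations (xᵢ − x̄): 8.1250, 6.1250, 2.1250, 3.1250, 4.1250, -1.8750, -18.8750, -2.8750
Σ(xᵢ − x̄)² = 502.8750 ⇒ m₂ = 502.8750/8 = 62.85938
Σ(xᵢ − x̄)³ = -5878.4063 ⇒ m₃ = -5878.4063/8 = -734.80078
m₂^(3/2) = 62.85938^(1.5) = 498.37367
g_1 = m₃ / m₂^(3/2) = -734.80078 / 498.37367 ≈ -1.474

-1.474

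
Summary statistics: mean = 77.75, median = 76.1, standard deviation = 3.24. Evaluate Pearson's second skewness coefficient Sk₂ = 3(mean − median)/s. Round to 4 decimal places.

Sk₂ = 3(77.75 − 76.1) / 3.24 = 3 × 1.6500 / 3.24
    = 4.9500 / 3.24 ≈ 1.5278

1.5278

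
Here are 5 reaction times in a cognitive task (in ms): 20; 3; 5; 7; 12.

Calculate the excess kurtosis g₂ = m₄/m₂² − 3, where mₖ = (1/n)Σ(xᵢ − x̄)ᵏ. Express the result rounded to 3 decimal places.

-0.849

x̄ = 9.4000
Σ(xᵢ − x̄)² = 185.2000 ⇒ m₂ = 37.04000
Σ(xᵢ − x̄)⁴ = 14756.1760 ⇒ m₄ = 2951.23520
m₂² = 1371.96160
g₂ = m₄/m₂² − 3 = 2.15111 − 3 ≈ -0.849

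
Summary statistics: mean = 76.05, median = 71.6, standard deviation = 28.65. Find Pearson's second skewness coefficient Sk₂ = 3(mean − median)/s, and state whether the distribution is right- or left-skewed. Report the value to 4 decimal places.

0.4660, right-skewed

Sk₂ = 3(76.05 − 71.6) / 28.65 = 3 × 4.4500 / 28.65
    = 13.3500 / 28.65 ≈ 0.4660
Sk₂ > 0 ⇒ mean > median ⇒ right-skewed (positive skew).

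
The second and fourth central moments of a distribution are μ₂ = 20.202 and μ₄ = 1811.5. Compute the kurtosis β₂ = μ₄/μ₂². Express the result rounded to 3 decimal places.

μ₂² = 20.202² = 408.12080
μ₄/μ₂² = 1811.5 / 408.12080 = 4.43864
β₂ ≈ 4.439

4.439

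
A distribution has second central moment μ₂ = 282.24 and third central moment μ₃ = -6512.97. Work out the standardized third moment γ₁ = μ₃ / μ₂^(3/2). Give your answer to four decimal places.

-1.3736

σ = √μ₂ = √282.24 = 16.80000
σ³ = μ₂^(3/2) = 4741.63200
γ₁ = μ₃/σ³ = -6512.97 / 4741.63200 ≈ -1.3736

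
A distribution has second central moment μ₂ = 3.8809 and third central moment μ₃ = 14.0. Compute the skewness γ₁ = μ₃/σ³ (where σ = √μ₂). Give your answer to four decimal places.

σ = √μ₂ = √3.8809 = 1.97000
σ³ = μ₂^(3/2) = 7.64537
γ₁ = μ₃/σ³ = 14.0 / 7.64537 ≈ 1.8312

1.8312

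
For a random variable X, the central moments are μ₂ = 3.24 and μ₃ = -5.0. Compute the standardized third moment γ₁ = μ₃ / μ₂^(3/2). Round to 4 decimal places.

-0.8573

σ = √μ₂ = √3.24 = 1.80000
σ³ = μ₂^(3/2) = 5.83200
γ₁ = μ₃/σ³ = -5.0 / 5.83200 ≈ -0.8573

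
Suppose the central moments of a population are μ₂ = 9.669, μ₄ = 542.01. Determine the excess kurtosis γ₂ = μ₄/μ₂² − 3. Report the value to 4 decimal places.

2.7975

μ₂² = 9.669² = 93.48956
μ₄/μ₂² = 542.01 / 93.48956 = 5.79755
γ₂ = 5.79755 − 3 ≈ 2.7975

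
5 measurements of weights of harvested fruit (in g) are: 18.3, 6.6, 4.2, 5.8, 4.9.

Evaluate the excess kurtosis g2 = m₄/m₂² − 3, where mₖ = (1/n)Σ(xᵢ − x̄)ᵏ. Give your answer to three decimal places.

x̄ = 7.9600
Σ(xᵢ − x̄)² = 136.9320 ⇒ m₂ = 27.38640
Σ(xᵢ − x̄)⁴ = 11743.6831 ⇒ m₄ = 2348.73662
m₂² = 750.01490
g2 = m₄/m₂² − 3 = 3.13159 − 3 ≈ 0.132

0.132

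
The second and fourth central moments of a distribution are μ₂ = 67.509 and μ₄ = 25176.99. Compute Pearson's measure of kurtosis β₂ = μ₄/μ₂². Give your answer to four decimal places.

5.5243

μ₂² = 67.509² = 4557.46508
μ₄/μ₂² = 25176.99 / 4557.46508 = 5.52434
β₂ ≈ 5.5243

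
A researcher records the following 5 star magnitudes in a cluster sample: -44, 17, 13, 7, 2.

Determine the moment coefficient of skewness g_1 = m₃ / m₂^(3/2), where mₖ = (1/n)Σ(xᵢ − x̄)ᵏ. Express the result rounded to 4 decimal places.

-1.3043

x̄ = (-44 + 17 + 13 + 7 + 2) / 5 = -1.0000
deviations (xᵢ − x̄): -43.0000, 18.0000, 14.0000, 8.0000, 3.0000
Σ(xᵢ − x̄)² = 2442.0000 ⇒ m₂ = 2442.0000/5 = 488.40000
Σ(xᵢ − x̄)³ = -70392.0000 ⇒ m₃ = -70392.0000/5 = -14078.40000
m₂^(3/2) = 488.40000^(1.5) = 10793.52950
g_1 = m₃ / m₂^(3/2) = -14078.40000 / 10793.52950 ≈ -1.3043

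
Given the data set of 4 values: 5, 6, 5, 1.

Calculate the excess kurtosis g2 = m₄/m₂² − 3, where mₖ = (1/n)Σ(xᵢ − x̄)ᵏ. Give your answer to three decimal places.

x̄ = 4.2500
Σ(xᵢ − x̄)² = 14.7500 ⇒ m₂ = 3.68750
Σ(xᵢ − x̄)⁴ = 121.5781 ⇒ m₄ = 30.39453
m₂² = 13.59766
g2 = m₄/m₂² − 3 = 2.23528 − 3 ≈ -0.765

-0.765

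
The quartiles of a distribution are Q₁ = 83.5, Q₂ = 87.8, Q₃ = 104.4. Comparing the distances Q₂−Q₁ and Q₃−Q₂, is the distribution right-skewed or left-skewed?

Q₂ − Q₁ = 4.3;  Q₃ − Q₂ = 16.6
Q₃ − Q₂ > Q₂ − Q₁ ⇒ the upper half is more spread out ⇒ right-skewed.

right-skewed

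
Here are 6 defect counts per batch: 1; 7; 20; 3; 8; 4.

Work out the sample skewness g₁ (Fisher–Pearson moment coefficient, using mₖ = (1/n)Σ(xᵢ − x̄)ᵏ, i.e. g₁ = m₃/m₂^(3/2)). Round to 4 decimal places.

1.2401

x̄ = (1 + 7 + 20 + 3 + 8 + 4) / 6 = 7.1667
deviations (xᵢ − x̄): -6.1667, -0.1667, 12.8333, -4.1667, 0.8333, -3.1667
Σ(xᵢ − x̄)² = 230.8333 ⇒ m₂ = 230.8333/6 = 38.47222
Σ(xᵢ − x̄)³ = 1775.5556 ⇒ m₃ = 1775.5556/6 = 295.92593
m₂^(3/2) = 38.47222^(1.5) = 238.62773
g₁ = m₃ / m₂^(3/2) = 295.92593 / 238.62773 ≈ 1.2401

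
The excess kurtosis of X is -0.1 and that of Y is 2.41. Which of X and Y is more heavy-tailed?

Y

Higher excess kurtosis ⇒ heavier tails relative to the normal distribution.
-0.1 vs 2.41: the larger is 2.41, so Y has heavier tails. (Y is leptokurtic — heavier-than-normal tails; the other is platykurtic.)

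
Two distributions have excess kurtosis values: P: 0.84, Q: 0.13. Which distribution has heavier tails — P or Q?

P

Higher excess kurtosis ⇒ heavier tails relative to the normal distribution.
0.84 vs 0.13: the larger is 0.84, so P has heavier tails.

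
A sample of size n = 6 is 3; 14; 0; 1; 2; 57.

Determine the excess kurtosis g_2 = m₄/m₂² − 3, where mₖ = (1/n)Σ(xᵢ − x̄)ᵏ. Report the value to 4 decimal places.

x̄ = 12.8333
Σ(xᵢ − x̄)² = 2470.8333 ⇒ m₂ = 411.80556
Σ(xᵢ − x̄)⁴ = 3875066.1528 ⇒ m₄ = 645844.35880
m₂² = 169583.81559
g_2 = m₄/m₂² − 3 = 3.80841 − 3 ≈ 0.8084

0.8084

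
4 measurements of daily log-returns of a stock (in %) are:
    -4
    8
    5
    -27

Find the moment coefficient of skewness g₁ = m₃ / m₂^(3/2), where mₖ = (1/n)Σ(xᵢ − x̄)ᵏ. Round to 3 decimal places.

-0.830

x̄ = (-4 + 8 + 5 - 27) / 4 = -4.5000
deviations (xᵢ − x̄): 0.5000, 12.5000, 9.5000, -22.5000
Σ(xᵢ − x̄)² = 753.0000 ⇒ m₂ = 753.0000/4 = 188.25000
Σ(xᵢ − x̄)³ = -8580.0000 ⇒ m₃ = -8580.0000/4 = -2145.00000
m₂^(3/2) = 188.25000^(1.5) = 2582.86958
g₁ = m₃ / m₂^(3/2) = -2145.00000 / 2582.86958 ≈ -0.830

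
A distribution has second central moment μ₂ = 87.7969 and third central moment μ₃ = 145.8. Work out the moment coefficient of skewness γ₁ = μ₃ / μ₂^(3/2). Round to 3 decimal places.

σ = √μ₂ = √87.7969 = 9.37000
σ³ = μ₂^(3/2) = 822.65695
γ₁ = μ₃/σ³ = 145.8 / 822.65695 ≈ 0.177

0.177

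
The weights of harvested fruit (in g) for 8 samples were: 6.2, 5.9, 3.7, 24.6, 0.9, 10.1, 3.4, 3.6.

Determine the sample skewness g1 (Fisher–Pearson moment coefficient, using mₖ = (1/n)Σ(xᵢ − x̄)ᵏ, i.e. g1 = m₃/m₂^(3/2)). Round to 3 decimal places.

1.733

x̄ = (6.2 + 5.9 + 3.7 + 24.6 + 0.9 + 10.1 + 3.4 + 3.6) / 8 = 7.3000
deviations (xᵢ − x̄): -1.1000, -1.4000, -3.6000, 17.3000, -6.4000, 2.8000, -3.9000, -3.7000
Σ(xᵢ − x̄)² = 393.1200 ⇒ m₂ = 393.1200/8 = 49.14000
Σ(xᵢ − x̄)³ = 4776.8220 ⇒ m₃ = 4776.8220/8 = 597.10275
m₂^(3/2) = 49.14000^(1.5) = 344.47105
g1 = m₃ / m₂^(3/2) = 597.10275 / 344.47105 ≈ 1.733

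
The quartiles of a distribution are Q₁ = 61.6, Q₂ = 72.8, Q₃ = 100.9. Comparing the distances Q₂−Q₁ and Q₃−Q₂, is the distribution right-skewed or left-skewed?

Q₂ − Q₁ = 11.2;  Q₃ − Q₂ = 28.1
Q₃ − Q₂ > Q₂ − Q₁ ⇒ the upper half is more spread out ⇒ right-skewed.

right-skewed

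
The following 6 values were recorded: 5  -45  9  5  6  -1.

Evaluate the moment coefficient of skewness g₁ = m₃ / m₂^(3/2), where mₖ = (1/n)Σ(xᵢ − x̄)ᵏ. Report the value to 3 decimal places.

x̄ = (5 - 45 + 9 + 5 + 6 - 1) / 6 = -3.5000
deviations (xᵢ − x̄): 8.5000, -41.5000, 12.5000, 8.5000, 9.5000, 2.5000
Σ(xᵢ − x̄)² = 2119.5000 ⇒ m₂ = 2119.5000/6 = 353.25000
Σ(xᵢ − x̄)³ = -67419.0000 ⇒ m₃ = -67419.0000/6 = -11236.50000
m₂^(3/2) = 353.25000^(1.5) = 6639.31472
g₁ = m₃ / m₂^(3/2) = -11236.50000 / 6639.31472 ≈ -1.692

-1.692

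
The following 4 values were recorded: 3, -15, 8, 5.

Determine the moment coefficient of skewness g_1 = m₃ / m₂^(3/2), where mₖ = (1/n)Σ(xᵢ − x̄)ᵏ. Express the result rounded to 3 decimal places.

x̄ = (3 - 15 + 8 + 5) / 4 = 0.2500
deviations (xᵢ − x̄): 2.7500, -15.2500, 7.7500, 4.7500
Σ(xᵢ − x̄)² = 322.7500 ⇒ m₂ = 322.7500/4 = 80.68750
Σ(xᵢ − x̄)³ = -2953.1250 ⇒ m₃ = -2953.1250/4 = -738.28125
m₂^(3/2) = 80.68750^(1.5) = 724.78532
g_1 = m₃ / m₂^(3/2) = -738.28125 / 724.78532 ≈ -1.019

-1.019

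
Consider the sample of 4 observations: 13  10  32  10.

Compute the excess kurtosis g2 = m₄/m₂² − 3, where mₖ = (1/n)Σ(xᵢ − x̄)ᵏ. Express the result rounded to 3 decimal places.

x̄ = 16.2500
Σ(xᵢ − x̄)² = 336.7500 ⇒ m₂ = 84.18750
Σ(xᵢ − x̄)⁴ = 64698.3281 ⇒ m₄ = 16174.58203
m₂² = 7087.53516
g2 = m₄/m₂² − 3 = 2.28212 − 3 ≈ -0.718

-0.718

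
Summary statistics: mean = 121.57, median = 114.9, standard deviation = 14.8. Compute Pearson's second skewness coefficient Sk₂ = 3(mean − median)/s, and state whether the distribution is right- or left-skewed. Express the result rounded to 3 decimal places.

1.352, right-skewed

Sk₂ = 3(121.57 − 114.9) / 14.8 = 3 × 6.6700 / 14.8
    = 20.0100 / 14.8 ≈ 1.352
Sk₂ > 0 ⇒ mean > median ⇒ right-skewed (positive skew).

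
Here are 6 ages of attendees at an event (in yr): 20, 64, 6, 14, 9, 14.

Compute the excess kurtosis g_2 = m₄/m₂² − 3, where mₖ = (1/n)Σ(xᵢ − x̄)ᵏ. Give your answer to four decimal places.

0.8521

x̄ = 21.1667
Σ(xᵢ − x̄)² = 2316.8333 ⇒ m₂ = 386.13889
Σ(xᵢ − x̄)⁴ = 3446206.4861 ⇒ m₄ = 574367.74769
m₂² = 149103.24151
g_2 = m₄/m₂² − 3 = 3.85215 − 3 ≈ 0.8521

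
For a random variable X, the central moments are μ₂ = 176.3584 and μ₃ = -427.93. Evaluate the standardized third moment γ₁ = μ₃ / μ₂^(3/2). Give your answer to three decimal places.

σ = √μ₂ = √176.3584 = 13.28000
σ³ = μ₂^(3/2) = 2342.03955
γ₁ = μ₃/σ³ = -427.93 / 2342.03955 ≈ -0.183

-0.183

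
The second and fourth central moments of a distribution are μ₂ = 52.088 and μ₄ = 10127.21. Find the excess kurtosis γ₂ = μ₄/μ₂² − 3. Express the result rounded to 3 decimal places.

0.733

μ₂² = 52.088² = 2713.15974
μ₄/μ₂² = 10127.21 / 2713.15974 = 3.73263
γ₂ = 3.73263 − 3 ≈ 0.733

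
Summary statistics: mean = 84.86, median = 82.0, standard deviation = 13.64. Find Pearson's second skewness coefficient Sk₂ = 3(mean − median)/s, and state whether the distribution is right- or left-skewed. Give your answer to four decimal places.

0.6290, right-skewed

Sk₂ = 3(84.86 − 82.0) / 13.64 = 3 × 2.8600 / 13.64
    = 8.5800 / 13.64 ≈ 0.6290
Sk₂ > 0 ⇒ mean > median ⇒ right-skewed (positive skew).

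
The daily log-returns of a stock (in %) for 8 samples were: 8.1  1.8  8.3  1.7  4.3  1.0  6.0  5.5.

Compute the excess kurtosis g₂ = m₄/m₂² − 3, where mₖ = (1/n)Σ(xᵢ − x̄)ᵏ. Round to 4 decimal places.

-1.4728

x̄ = 4.5875
Σ(xᵢ − x̄)² = 58.0088 ⇒ m₂ = 7.25109
Σ(xᵢ − x̄)⁴ = 642.3929 ⇒ m₄ = 80.29912
m₂² = 52.57836
g₂ = m₄/m₂² − 3 = 1.52723 − 3 ≈ -1.4728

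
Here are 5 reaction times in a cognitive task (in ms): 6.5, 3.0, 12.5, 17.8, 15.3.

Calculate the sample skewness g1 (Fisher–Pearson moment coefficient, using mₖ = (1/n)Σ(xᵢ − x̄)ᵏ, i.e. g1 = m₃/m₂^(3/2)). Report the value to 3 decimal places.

x̄ = (6.5 + 3.0 + 12.5 + 17.8 + 15.3) / 5 = 11.0200
deviations (xᵢ − x̄): -4.5200, -8.0200, 1.4800, 6.7800, 4.2800
Σ(xᵢ − x̄)² = 151.2280 ⇒ m₂ = 151.2280/5 = 30.24560
Σ(xᵢ − x̄)³ = -214.8847 ⇒ m₃ = -214.8847/5 = -42.97694
m₂^(3/2) = 30.24560^(1.5) = 166.33870
g1 = m₃ / m₂^(3/2) = -42.97694 / 166.33870 ≈ -0.258

-0.258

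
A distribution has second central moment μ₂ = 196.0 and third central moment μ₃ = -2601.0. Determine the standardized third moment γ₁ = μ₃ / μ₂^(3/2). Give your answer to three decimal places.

σ = √μ₂ = √196.0 = 14.00000
σ³ = μ₂^(3/2) = 2744.00000
γ₁ = μ₃/σ³ = -2601.0 / 2744.00000 ≈ -0.948

-0.948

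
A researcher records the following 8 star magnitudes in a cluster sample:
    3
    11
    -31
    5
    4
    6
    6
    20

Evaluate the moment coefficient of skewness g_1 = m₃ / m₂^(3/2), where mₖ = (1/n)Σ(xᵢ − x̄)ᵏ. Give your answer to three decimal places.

-1.595

x̄ = (3 + 11 - 31 + 5 + 4 + 6 + 6 + 20) / 8 = 3.0000
deviations (xᵢ − x̄): 0.0000, 8.0000, -34.0000, 2.0000, 1.0000, 3.0000, 3.0000, 17.0000
Σ(xᵢ − x̄)² = 1532.0000 ⇒ m₂ = 1532.0000/8 = 191.50000
Σ(xᵢ − x̄)³ = -33816.0000 ⇒ m₃ = -33816.0000/8 = -4227.00000
m₂^(3/2) = 191.50000^(1.5) = 2650.04450
g_1 = m₃ / m₂^(3/2) = -4227.00000 / 2650.04450 ≈ -1.595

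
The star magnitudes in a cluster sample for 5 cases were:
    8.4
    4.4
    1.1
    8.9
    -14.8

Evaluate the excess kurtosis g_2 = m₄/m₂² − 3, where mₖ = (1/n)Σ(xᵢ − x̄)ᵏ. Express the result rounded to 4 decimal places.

x̄ = 1.6000
Σ(xᵢ − x̄)² = 376.5800 ⇒ m₂ = 75.31600
Σ(xᵢ − x̄)⁴ = 77378.9714 ⇒ m₄ = 15475.79428
m₂² = 5672.49986
g_2 = m₄/m₂² − 3 = 2.72821 − 3 ≈ -0.2718

-0.2718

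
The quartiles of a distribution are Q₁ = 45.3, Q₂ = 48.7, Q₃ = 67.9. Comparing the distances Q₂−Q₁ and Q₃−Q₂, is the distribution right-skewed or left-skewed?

right-skewed

Q₂ − Q₁ = 3.4;  Q₃ − Q₂ = 19.2
Q₃ − Q₂ > Q₂ − Q₁ ⇒ the upper half is more spread out ⇒ right-skewed.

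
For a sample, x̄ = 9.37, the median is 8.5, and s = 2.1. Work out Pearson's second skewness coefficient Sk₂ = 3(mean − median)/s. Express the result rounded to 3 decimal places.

1.243

Sk₂ = 3(9.37 − 8.5) / 2.1 = 3 × 0.8700 / 2.1
    = 2.6100 / 2.1 ≈ 1.243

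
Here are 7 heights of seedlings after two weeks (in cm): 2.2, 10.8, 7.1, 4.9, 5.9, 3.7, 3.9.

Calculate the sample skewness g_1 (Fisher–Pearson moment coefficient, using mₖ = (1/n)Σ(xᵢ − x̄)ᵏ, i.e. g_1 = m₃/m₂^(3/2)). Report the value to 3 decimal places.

0.855

x̄ = (2.2 + 10.8 + 7.1 + 4.9 + 5.9 + 3.7 + 3.9) / 7 = 5.5000
deviations (xᵢ − x̄): -3.3000, 5.3000, 1.6000, -0.6000, 0.4000, -1.8000, -1.6000
Σ(xᵢ − x̄)² = 47.8600 ⇒ m₂ = 47.8600/7 = 6.83714
Σ(xᵢ − x̄)³ = 106.9560 ⇒ m₃ = 106.9560/7 = 15.27943
m₂^(3/2) = 6.83714^(1.5) = 17.87771
g_1 = m₃ / m₂^(3/2) = 15.27943 / 17.87771 ≈ 0.855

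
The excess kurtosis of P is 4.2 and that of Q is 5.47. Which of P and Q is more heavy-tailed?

Q

Higher excess kurtosis ⇒ heavier tails relative to the normal distribution.
4.2 vs 5.47: the larger is 5.47, so Q has heavier tails.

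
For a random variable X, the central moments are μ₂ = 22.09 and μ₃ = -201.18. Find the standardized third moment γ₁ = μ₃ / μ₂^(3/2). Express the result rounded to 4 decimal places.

-1.9377

σ = √μ₂ = √22.09 = 4.70000
σ³ = μ₂^(3/2) = 103.82300
γ₁ = μ₃/σ³ = -201.18 / 103.82300 ≈ -1.9377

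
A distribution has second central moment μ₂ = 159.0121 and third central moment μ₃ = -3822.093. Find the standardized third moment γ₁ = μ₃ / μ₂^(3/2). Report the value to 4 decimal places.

-1.9061

σ = √μ₂ = √159.0121 = 12.61000
σ³ = μ₂^(3/2) = 2005.14258
γ₁ = μ₃/σ³ = -3822.093 / 2005.14258 ≈ -1.9061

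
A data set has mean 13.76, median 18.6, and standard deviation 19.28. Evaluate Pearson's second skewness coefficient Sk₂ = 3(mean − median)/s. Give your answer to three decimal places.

-0.753

Sk₂ = 3(13.76 − 18.6) / 19.28 = 3 × -4.8400 / 19.28
    = -14.5200 / 19.28 ≈ -0.753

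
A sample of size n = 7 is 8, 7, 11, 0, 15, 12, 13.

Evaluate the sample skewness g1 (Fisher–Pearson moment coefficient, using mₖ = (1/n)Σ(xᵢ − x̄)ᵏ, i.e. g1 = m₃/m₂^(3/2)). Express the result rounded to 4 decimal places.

x̄ = (8 + 7 + 11 + 0 + 15 + 12 + 13) / 7 = 9.4286
deviations (xᵢ − x̄): -1.4286, -2.4286, 1.5714, -9.4286, 5.5714, 2.5714, 3.5714
Σ(xᵢ − x̄)² = 149.7143 ⇒ m₂ = 149.7143/7 = 21.38776
Σ(xᵢ − x̄)³ = -616.0408 ⇒ m₃ = -616.0408/7 = -88.00583
m₂^(3/2) = 21.38776^(1.5) = 98.91173
g1 = m₃ / m₂^(3/2) = -88.00583 / 98.91173 ≈ -0.8897

-0.8897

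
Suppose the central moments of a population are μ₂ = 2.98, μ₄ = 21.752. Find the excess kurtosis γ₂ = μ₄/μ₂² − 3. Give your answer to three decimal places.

-0.551

μ₂² = 2.98² = 8.88040
μ₄/μ₂² = 21.752 / 8.88040 = 2.44944
γ₂ = 2.44944 − 3 ≈ -0.551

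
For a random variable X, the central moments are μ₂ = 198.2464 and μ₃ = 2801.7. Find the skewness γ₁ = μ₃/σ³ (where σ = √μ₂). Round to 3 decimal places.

σ = √μ₂ = √198.2464 = 14.08000
σ³ = μ₂^(3/2) = 2791.30931
γ₁ = μ₃/σ³ = 2801.7 / 2791.30931 ≈ 1.004

1.004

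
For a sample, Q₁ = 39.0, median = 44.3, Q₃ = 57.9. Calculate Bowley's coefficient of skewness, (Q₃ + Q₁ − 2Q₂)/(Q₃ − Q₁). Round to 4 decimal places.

numerator: Q₃ + Q₁ − 2Q₂ = 57.9 + 39.0 − 2×44.3 = 8.3000
denominator: Q₃ − Q₁ = 57.9 − 39.0 = 18.9000
Bowley skewness = 8.3000 / 18.9000 ≈ 0.4392

0.4392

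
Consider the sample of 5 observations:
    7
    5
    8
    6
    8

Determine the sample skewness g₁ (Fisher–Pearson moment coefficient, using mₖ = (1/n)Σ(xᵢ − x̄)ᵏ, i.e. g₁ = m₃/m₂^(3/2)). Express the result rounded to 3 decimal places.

-0.363

x̄ = (7 + 5 + 8 + 6 + 8) / 5 = 6.8000
deviations (xᵢ − x̄): 0.2000, -1.8000, 1.2000, -0.8000, 1.2000
Σ(xᵢ − x̄)² = 6.8000 ⇒ m₂ = 6.8000/5 = 1.36000
Σ(xᵢ − x̄)³ = -2.8800 ⇒ m₃ = -2.8800/5 = -0.57600
m₂^(3/2) = 1.36000^(1.5) = 1.58602
g₁ = m₃ / m₂^(3/2) = -0.57600 / 1.58602 ≈ -0.363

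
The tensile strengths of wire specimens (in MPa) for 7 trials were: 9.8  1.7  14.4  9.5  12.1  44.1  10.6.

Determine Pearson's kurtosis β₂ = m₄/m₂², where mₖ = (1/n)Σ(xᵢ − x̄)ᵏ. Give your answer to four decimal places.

4.4847

x̄ = 14.6000
Σ(xᵢ − x̄)² = 1108.0000 ⇒ m₂ = 158.28571
Σ(xᵢ − x̄)⁴ = 786529.7764 ⇒ m₄ = 112361.39663
m₂² = 25054.36735
β₂ = m₄/m₂² = 112361.39663 / 25054.36735 ≈ 4.4847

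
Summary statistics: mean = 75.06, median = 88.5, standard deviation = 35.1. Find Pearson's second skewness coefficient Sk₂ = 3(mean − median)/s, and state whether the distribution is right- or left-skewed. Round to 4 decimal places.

-1.1487, left-skewed

Sk₂ = 3(75.06 − 88.5) / 35.1 = 3 × -13.4400 / 35.1
    = -40.3200 / 35.1 ≈ -1.1487
Sk₂ < 0 ⇒ mean < median ⇒ left-skewed (negative skew).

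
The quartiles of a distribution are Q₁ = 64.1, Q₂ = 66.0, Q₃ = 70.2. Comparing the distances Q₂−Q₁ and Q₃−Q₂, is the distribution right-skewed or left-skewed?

right-skewed

Q₂ − Q₁ = 1.9;  Q₃ − Q₂ = 4.2
Q₃ − Q₂ > Q₂ − Q₁ ⇒ the upper half is more spread out ⇒ right-skewed.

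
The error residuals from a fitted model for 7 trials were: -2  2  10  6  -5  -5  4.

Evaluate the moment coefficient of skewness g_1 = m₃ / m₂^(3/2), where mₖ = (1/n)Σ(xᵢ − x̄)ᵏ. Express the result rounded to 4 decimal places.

x̄ = (-2 + 2 + 10 + 6 - 5 - 5 + 4) / 7 = 1.4286
deviations (xᵢ − x̄): -3.4286, 0.5714, 8.5714, 4.5714, -6.4286, -6.4286, 2.5714
Σ(xᵢ − x̄)² = 195.7143 ⇒ m₂ = 195.7143/7 = 27.95918
Σ(xᵢ − x̄)³ = 170.8163 ⇒ m₃ = 170.8163/7 = 24.40233
m₂^(3/2) = 27.95918^(1.5) = 147.83822
g_1 = m₃ / m₂^(3/2) = 24.40233 / 147.83822 ≈ 0.1651

0.1651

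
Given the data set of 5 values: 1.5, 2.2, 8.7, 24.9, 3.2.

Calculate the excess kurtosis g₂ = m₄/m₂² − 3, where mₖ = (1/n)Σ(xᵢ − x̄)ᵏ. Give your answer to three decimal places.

x̄ = 8.1000
Σ(xᵢ − x̄)² = 384.9800 ⇒ m₂ = 76.99600
Σ(xᵢ − x̄)⁴ = 83345.2370 ⇒ m₄ = 16669.04740
m₂² = 5928.38402
g₂ = m₄/m₂² − 3 = 2.81174 − 3 ≈ -0.188

-0.188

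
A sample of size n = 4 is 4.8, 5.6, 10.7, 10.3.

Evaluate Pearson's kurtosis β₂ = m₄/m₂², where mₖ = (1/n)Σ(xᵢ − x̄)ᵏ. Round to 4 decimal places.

1.0554

x̄ = 7.8500
Σ(xᵢ − x̄)² = 28.4900 ⇒ m₂ = 7.12250
Σ(xᵢ − x̄)⁴ = 214.1704 ⇒ m₄ = 53.54261
m₂² = 50.73001
β₂ = m₄/m₂² = 53.54261 / 50.73001 ≈ 1.0554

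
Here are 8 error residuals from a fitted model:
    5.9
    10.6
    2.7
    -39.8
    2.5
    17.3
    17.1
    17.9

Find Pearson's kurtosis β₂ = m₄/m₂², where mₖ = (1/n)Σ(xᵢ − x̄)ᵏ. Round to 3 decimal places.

4.906

x̄ = 4.2750
Σ(xᵢ − x̄)² = 2510.6550 ⇒ m₂ = 313.83187
Σ(xᵢ − x̄)⁴ = 3865637.7694 ⇒ m₄ = 483204.72117
m₂² = 98490.44577
β₂ = m₄/m₂² = 483204.72117 / 98490.44577 ≈ 4.906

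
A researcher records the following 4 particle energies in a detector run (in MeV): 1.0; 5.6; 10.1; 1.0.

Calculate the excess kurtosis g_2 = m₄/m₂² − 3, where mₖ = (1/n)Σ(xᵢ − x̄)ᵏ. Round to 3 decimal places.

x̄ = 4.4250
Σ(xᵢ − x̄)² = 57.0475 ⇒ m₂ = 14.26187
Σ(xᵢ − x̄)⁴ = 1314.3235 ⇒ m₄ = 328.58088
m₂² = 203.40108
g_2 = m₄/m₂² − 3 = 1.61543 − 3 ≈ -1.385

-1.385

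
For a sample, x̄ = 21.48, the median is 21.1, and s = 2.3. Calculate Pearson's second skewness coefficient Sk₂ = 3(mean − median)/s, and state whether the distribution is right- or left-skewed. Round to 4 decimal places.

Sk₂ = 3(21.48 − 21.1) / 2.3 = 3 × 0.3800 / 2.3
    = 1.1400 / 2.3 ≈ 0.4957
Sk₂ > 0 ⇒ mean > median ⇒ right-skewed (positive skew).

0.4957, right-skewed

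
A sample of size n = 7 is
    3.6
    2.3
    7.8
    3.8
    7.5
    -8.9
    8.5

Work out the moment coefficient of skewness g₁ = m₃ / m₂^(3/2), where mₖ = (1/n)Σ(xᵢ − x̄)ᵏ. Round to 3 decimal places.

x̄ = (3.6 + 2.3 + 7.8 + 3.8 + 7.5 - 8.9 + 8.5) / 7 = 3.5143
deviations (xᵢ − x̄): 0.0857, -1.2143, 4.2857, 0.2857, 3.9857, -12.4143, 4.9857
Σ(xᵢ − x̄)² = 214.7886 ⇒ m₂ = 214.7886/7 = 30.68408
Σ(xᵢ − x̄)³ = -1649.0222 ⇒ m₃ = -1649.0222/7 = -235.57461
m₂^(3/2) = 30.68408^(1.5) = 169.96899
g₁ = m₃ / m₂^(3/2) = -235.57461 / 169.96899 ≈ -1.386

-1.386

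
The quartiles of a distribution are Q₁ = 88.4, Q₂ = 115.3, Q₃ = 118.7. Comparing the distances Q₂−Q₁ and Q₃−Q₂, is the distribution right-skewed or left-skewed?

left-skewed

Q₂ − Q₁ = 26.9;  Q₃ − Q₂ = 3.4
Q₂ − Q₁ > Q₃ − Q₂ ⇒ the lower half is more spread out ⇒ left-skewed.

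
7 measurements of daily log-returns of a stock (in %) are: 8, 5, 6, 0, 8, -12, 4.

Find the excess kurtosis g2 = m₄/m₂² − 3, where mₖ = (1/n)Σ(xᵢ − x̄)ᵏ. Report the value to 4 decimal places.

0.8487

x̄ = 2.7143
Σ(xᵢ − x̄)² = 297.4286 ⇒ m₂ = 42.48980
Σ(xᵢ − x̄)⁴ = 48638.6764 ⇒ m₄ = 6948.38234
m₂² = 1805.38276
g2 = m₄/m₂² − 3 = 3.84870 − 3 ≈ 0.8487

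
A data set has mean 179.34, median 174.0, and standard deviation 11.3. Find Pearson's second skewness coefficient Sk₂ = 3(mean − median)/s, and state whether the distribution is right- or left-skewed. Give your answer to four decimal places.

Sk₂ = 3(179.34 − 174.0) / 11.3 = 3 × 5.3400 / 11.3
    = 16.0200 / 11.3 ≈ 1.4177
Sk₂ > 0 ⇒ mean > median ⇒ right-skewed (positive skew).

1.4177, right-skewed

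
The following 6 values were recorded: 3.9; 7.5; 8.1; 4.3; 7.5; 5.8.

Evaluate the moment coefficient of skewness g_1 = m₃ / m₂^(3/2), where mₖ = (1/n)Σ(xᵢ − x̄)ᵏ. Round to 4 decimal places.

-0.2680

x̄ = (3.9 + 7.5 + 8.1 + 4.3 + 7.5 + 5.8) / 6 = 6.1833
deviations (xᵢ − x̄): -2.2833, 1.3167, 1.9167, -1.8833, 1.3167, -0.3833
Σ(xᵢ − x̄)² = 16.0483 ⇒ m₂ = 16.0483/6 = 2.67472
Σ(xᵢ − x̄)³ = -7.0346 ⇒ m₃ = -7.0346/6 = -1.17243
m₂^(3/2) = 2.67472^(1.5) = 4.37440
g_1 = m₃ / m₂^(3/2) = -1.17243 / 4.37440 ≈ -0.2680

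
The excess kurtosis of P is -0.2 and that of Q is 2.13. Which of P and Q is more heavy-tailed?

Higher excess kurtosis ⇒ heavier tails relative to the normal distribution.
-0.2 vs 2.13: the larger is 2.13, so Q has heavier tails. (Q is leptokurtic — heavier-than-normal tails; the other is platykurtic.)

Q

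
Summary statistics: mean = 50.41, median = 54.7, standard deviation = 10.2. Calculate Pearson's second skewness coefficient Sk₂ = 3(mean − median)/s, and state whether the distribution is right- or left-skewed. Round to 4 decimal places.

-1.2618, left-skewed

Sk₂ = 3(50.41 − 54.7) / 10.2 = 3 × -4.2900 / 10.2
    = -12.8700 / 10.2 ≈ -1.2618
Sk₂ < 0 ⇒ mean < median ⇒ left-skewed (negative skew).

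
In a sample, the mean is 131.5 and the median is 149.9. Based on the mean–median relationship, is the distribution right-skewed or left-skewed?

mean − median = 131.5 − 149.9 = -18.4
mean < median ⇒ the longer tail is on the left ⇒ left-skewed (negatively skewed).

left-skewed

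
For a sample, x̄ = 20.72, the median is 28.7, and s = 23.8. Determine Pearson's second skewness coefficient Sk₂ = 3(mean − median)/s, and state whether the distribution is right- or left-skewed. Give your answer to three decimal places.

-1.006, left-skewed

Sk₂ = 3(20.72 − 28.7) / 23.8 = 3 × -7.9800 / 23.8
    = -23.9400 / 23.8 ≈ -1.006
Sk₂ < 0 ⇒ mean < median ⇒ left-skewed (negative skew).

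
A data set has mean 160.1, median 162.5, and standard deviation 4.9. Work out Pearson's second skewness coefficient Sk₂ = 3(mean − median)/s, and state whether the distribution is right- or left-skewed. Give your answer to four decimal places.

-1.4694, left-skewed

Sk₂ = 3(160.1 − 162.5) / 4.9 = 3 × -2.4000 / 4.9
    = -7.2000 / 4.9 ≈ -1.4694
Sk₂ < 0 ⇒ mean < median ⇒ left-skewed (negative skew).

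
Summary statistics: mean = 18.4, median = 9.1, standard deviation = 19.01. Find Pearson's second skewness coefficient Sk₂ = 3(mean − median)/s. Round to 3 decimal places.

Sk₂ = 3(18.4 − 9.1) / 19.01 = 3 × 9.3000 / 19.01
    = 27.9000 / 19.01 ≈ 1.468

1.468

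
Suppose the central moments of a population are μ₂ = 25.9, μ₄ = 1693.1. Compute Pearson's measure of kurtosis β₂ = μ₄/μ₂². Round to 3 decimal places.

μ₂² = 25.9² = 670.81000
μ₄/μ₂² = 1693.1 / 670.81000 = 2.52396
β₂ ≈ 2.524

2.524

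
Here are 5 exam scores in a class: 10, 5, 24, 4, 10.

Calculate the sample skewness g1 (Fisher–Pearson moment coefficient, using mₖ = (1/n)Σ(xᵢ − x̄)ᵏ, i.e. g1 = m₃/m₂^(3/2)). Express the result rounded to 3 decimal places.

x̄ = (10 + 5 + 24 + 4 + 10) / 5 = 10.6000
deviations (xᵢ − x̄): -0.6000, -5.6000, 13.4000, -6.6000, -0.6000
Σ(xᵢ − x̄)² = 255.2000 ⇒ m₂ = 255.2000/5 = 51.04000
Σ(xᵢ − x̄)³ = 1942.5600 ⇒ m₃ = 1942.5600/5 = 388.51200
m₂^(3/2) = 51.04000^(1.5) = 364.64142
g1 = m₃ / m₂^(3/2) = 388.51200 / 364.64142 ≈ 1.065

1.065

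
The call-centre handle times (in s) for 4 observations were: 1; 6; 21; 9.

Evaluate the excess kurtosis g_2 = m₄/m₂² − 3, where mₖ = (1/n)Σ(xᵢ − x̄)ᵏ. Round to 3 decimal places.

x̄ = 9.2500
Σ(xᵢ − x̄)² = 216.7500 ⇒ m₂ = 54.18750
Σ(xᵢ − x̄)⁴ = 23805.3281 ⇒ m₄ = 5951.33203
m₂² = 2936.28516
g_2 = m₄/m₂² − 3 = 2.02682 − 3 ≈ -0.973

-0.973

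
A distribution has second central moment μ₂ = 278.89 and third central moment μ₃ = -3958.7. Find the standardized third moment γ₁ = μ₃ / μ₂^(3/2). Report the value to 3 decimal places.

σ = √μ₂ = √278.89 = 16.70000
σ³ = μ₂^(3/2) = 4657.46300
γ₁ = μ₃/σ³ = -3958.7 / 4657.46300 ≈ -0.850

-0.850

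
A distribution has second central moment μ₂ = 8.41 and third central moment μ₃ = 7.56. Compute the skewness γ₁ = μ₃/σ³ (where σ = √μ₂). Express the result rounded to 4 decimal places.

0.3100

σ = √μ₂ = √8.41 = 2.90000
σ³ = μ₂^(3/2) = 24.38900
γ₁ = μ₃/σ³ = 7.56 / 24.38900 ≈ 0.3100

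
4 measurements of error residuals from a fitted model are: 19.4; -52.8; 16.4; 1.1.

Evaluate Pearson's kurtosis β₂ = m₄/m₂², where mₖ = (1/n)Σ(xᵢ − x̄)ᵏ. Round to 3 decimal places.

2.166

x̄ = -3.9750
Σ(xᵢ − x̄)² = 3371.1675 ⇒ m₂ = 842.79187
Σ(xᵢ − x̄)⁴ = 6154434.6401 ⇒ m₄ = 1538608.66002
m₂² = 710298.14457
β₂ = m₄/m₂² = 1538608.66002 / 710298.14457 ≈ 2.166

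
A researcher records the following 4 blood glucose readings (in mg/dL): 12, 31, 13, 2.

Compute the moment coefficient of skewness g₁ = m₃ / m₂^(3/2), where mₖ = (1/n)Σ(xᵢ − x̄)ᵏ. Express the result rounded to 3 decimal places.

x̄ = (12 + 31 + 13 + 2) / 4 = 14.5000
deviations (xᵢ − x̄): -2.5000, 16.5000, -1.5000, -12.5000
Σ(xᵢ − x̄)² = 437.0000 ⇒ m₂ = 437.0000/4 = 109.25000
Σ(xᵢ − x̄)³ = 2520.0000 ⇒ m₃ = 2520.0000/4 = 630.00000
m₂^(3/2) = 109.25000^(1.5) = 1141.91077
g₁ = m₃ / m₂^(3/2) = 630.00000 / 1141.91077 ≈ 0.552

0.552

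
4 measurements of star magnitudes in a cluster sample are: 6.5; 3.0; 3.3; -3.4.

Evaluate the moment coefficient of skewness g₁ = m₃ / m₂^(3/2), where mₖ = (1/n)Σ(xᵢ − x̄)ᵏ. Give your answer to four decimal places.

x̄ = (6.5 + 3.0 + 3.3 - 3.4) / 4 = 2.3500
deviations (xᵢ − x̄): 4.1500, 0.6500, 0.9500, -5.7500
Σ(xᵢ − x̄)² = 51.6100 ⇒ m₂ = 51.6100/4 = 12.90250
Σ(xᵢ − x̄)³ = -117.5040 ⇒ m₃ = -117.5040/4 = -29.37600
m₂^(3/2) = 12.90250^(1.5) = 46.34584
g₁ = m₃ / m₂^(3/2) = -29.37600 / 46.34584 ≈ -0.6338

-0.6338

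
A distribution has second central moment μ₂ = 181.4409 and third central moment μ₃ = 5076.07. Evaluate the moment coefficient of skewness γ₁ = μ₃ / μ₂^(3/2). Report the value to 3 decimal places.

σ = √μ₂ = √181.4409 = 13.47000
σ³ = μ₂^(3/2) = 2444.00892
γ₁ = μ₃/σ³ = 5076.07 / 2444.00892 ≈ 2.077

2.077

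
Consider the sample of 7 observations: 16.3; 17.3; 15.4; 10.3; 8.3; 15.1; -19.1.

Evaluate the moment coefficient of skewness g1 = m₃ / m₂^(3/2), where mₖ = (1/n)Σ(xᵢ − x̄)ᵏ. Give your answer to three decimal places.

-1.777

x̄ = (16.3 + 17.3 + 15.4 + 10.3 + 8.3 + 15.1 - 19.1) / 7 = 9.0857
deviations (xᵢ − x̄): 7.2143, 8.2143, 6.3143, 1.2143, -0.7857, 6.0143, -28.1857
Σ(xᵢ − x̄)² = 992.0886 ⇒ m₂ = 992.0886/7 = 141.72694
Σ(xᵢ − x̄)³ = -20991.3709 ⇒ m₃ = -20991.3709/7 = -2998.76727
m₂^(3/2) = 141.72694^(1.5) = 1687.24679
g1 = m₃ / m₂^(3/2) = -2998.76727 / 1687.24679 ≈ -1.777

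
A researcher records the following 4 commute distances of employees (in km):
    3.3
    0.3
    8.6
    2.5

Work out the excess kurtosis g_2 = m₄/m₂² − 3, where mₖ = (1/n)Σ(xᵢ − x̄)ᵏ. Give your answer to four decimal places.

x̄ = 3.6750
Σ(xᵢ − x̄)² = 37.1675 ⇒ m₂ = 9.29187
Σ(xᵢ − x̄)⁴ = 720.0076 ⇒ m₄ = 180.00190
m₂² = 86.33894
g_2 = m₄/m₂² − 3 = 2.08483 − 3 ≈ -0.9152

-0.9152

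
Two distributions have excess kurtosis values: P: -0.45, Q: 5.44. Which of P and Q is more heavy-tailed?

Q

Higher excess kurtosis ⇒ heavier tails relative to the normal distribution.
-0.45 vs 5.44: the larger is 5.44, so Q has heavier tails. (Q is leptokurtic — heavier-than-normal tails; the other is platykurtic.)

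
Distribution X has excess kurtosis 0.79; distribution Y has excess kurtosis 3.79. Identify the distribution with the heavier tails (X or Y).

Y

Higher excess kurtosis ⇒ heavier tails relative to the normal distribution.
0.79 vs 3.79: the larger is 3.79, so Y has heavier tails.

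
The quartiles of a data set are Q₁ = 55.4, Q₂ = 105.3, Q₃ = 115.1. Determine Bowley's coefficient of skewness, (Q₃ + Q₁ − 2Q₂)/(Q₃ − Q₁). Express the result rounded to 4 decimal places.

numerator: Q₃ + Q₁ − 2Q₂ = 115.1 + 55.4 − 2×105.3 = -40.1000
denominator: Q₃ − Q₁ = 115.1 − 55.4 = 59.7000
Bowley skewness = -40.1000 / 59.7000 ≈ -0.6717

-0.6717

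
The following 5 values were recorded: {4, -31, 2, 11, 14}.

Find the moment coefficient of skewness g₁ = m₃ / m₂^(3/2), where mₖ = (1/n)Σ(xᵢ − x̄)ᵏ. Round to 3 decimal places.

x̄ = (4 - 31 + 2 + 11 + 14) / 5 = 0.0000
deviations (xᵢ − x̄): 4.0000, -31.0000, 2.0000, 11.0000, 14.0000
Σ(xᵢ − x̄)² = 1298.0000 ⇒ m₂ = 1298.0000/5 = 259.60000
Σ(xᵢ − x̄)³ = -25644.0000 ⇒ m₃ = -25644.0000/5 = -5128.80000
m₂^(3/2) = 259.60000^(1.5) = 4182.70304
g₁ = m₃ / m₂^(3/2) = -5128.80000 / 4182.70304 ≈ -1.226

-1.226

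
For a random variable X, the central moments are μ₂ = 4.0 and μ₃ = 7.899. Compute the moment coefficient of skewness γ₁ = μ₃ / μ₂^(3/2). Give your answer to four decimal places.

σ = √μ₂ = √4.0 = 2.00000
σ³ = μ₂^(3/2) = 8.00000
γ₁ = μ₃/σ³ = 7.899 / 8.00000 ≈ 0.9874

0.9874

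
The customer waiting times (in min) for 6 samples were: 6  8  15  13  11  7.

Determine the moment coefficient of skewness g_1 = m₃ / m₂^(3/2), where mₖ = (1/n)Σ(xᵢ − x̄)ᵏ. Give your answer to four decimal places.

0.2583

x̄ = (6 + 8 + 15 + 13 + 11 + 7) / 6 = 10.0000
deviations (xᵢ − x̄): -4.0000, -2.0000, 5.0000, 3.0000, 1.0000, -3.0000
Σ(xᵢ − x̄)² = 64.0000 ⇒ m₂ = 64.0000/6 = 10.66667
Σ(xᵢ − x̄)³ = 54.0000 ⇒ m₃ = 54.0000/6 = 9.00000
m₂^(3/2) = 10.66667^(1.5) = 34.83719
g_1 = m₃ / m₂^(3/2) = 9.00000 / 34.83719 ≈ 0.2583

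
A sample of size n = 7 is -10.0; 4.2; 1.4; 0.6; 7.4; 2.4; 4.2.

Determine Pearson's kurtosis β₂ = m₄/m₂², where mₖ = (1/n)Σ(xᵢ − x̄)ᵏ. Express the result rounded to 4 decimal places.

3.8754

x̄ = 1.4571
Σ(xᵢ − x̄)² = 183.2571 ⇒ m₂ = 26.17959
Σ(xᵢ − x̄)⁴ = 18592.6534 ⇒ m₄ = 2656.09335
m₂² = 685.37103
β₂ = m₄/m₂² = 2656.09335 / 685.37103 ≈ 3.8754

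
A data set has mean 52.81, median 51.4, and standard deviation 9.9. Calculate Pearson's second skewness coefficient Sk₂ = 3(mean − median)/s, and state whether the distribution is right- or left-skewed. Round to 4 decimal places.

0.4273, right-skewed

Sk₂ = 3(52.81 − 51.4) / 9.9 = 3 × 1.4100 / 9.9
    = 4.2300 / 9.9 ≈ 0.4273
Sk₂ > 0 ⇒ mean > median ⇒ right-skewed (positive skew).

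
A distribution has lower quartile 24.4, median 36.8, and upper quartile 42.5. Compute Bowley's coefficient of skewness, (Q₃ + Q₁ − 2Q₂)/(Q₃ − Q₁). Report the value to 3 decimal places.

numerator: Q₃ + Q₁ − 2Q₂ = 42.5 + 24.4 − 2×36.8 = -6.7000
denominator: Q₃ − Q₁ = 42.5 − 24.4 = 18.1000
Bowley skewness = -6.7000 / 18.1000 ≈ -0.370

-0.370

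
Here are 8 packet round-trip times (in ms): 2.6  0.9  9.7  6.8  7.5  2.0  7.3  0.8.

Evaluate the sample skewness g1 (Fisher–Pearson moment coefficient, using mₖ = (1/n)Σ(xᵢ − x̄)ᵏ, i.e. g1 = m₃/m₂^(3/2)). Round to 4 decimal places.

x̄ = (2.6 + 0.9 + 9.7 + 6.8 + 7.5 + 2.0 + 7.3 + 0.8) / 8 = 4.7000
deviations (xᵢ − x̄): -2.1000, -3.8000, 5.0000, 2.1000, 2.8000, -2.7000, 2.6000, -3.9000
Σ(xᵢ − x̄)² = 85.3600 ⇒ m₂ = 85.3600/8 = 10.67000
Σ(xᵢ − x̄)³ = 30.6540 ⇒ m₃ = 30.6540/8 = 3.83175
m₂^(3/2) = 10.67000^(1.5) = 34.85352
g1 = m₃ / m₂^(3/2) = 3.83175 / 34.85352 ≈ 0.1099

0.1099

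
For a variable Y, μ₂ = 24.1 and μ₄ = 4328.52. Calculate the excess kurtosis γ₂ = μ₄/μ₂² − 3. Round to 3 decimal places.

4.453

μ₂² = 24.1² = 580.81000
μ₄/μ₂² = 4328.52 / 580.81000 = 7.45256
γ₂ = 7.45256 − 3 ≈ 4.453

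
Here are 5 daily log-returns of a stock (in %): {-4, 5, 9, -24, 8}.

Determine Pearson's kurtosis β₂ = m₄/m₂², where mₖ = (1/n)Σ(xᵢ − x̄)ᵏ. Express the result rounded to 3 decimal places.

x̄ = -1.2000
Σ(xᵢ − x̄)² = 754.8000 ⇒ m₂ = 150.96000
Σ(xᵢ − x̄)⁴ = 289760.9760 ⇒ m₄ = 57952.19520
m₂² = 22788.92160
β₂ = m₄/m₂² = 57952.19520 / 22788.92160 ≈ 2.543

2.543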